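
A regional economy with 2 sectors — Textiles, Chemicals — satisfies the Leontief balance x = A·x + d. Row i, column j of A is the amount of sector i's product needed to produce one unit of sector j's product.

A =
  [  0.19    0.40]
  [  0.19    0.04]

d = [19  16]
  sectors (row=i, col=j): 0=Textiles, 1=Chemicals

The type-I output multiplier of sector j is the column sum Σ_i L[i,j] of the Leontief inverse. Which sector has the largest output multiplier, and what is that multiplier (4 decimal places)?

Form M = I − A:
  [  0.81   -0.40]
  [ -0.19    0.96]
Leontief inverse L = M⁻¹:
  [  1.3683    0.5701]
  [  0.2708    1.1545]
Total output x = L · d:
  x_0 = 1.3683·19 + 0.5701·16 = 35.1197
  x_1 = 0.2708·19 + 1.1545·16 = 23.6174
Output multipliers (column sums of L):
  Textiles: 1.6391
  Chemicals: 1.7246

Chemicals (1.7246)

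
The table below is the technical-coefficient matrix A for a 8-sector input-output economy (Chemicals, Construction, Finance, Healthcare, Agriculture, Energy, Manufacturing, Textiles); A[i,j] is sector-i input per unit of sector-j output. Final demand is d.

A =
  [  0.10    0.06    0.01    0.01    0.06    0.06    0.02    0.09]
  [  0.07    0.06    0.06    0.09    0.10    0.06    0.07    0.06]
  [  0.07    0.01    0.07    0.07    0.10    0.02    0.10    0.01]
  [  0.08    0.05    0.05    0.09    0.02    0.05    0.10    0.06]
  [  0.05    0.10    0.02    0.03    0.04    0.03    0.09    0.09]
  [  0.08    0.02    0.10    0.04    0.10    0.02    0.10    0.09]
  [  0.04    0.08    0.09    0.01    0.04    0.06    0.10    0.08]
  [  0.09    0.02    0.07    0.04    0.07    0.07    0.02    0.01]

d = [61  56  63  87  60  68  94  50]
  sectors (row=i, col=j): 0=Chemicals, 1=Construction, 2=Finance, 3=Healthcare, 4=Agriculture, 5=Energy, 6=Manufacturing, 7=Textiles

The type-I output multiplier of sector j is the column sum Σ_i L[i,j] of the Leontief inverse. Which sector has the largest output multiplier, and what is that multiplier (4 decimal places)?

Form M = I − A:
  [  0.90   -0.06   -0.01   -0.01   -0.06   -0.06   -0.02   -0.09]
  [ -0.07    0.94   -0.06   -0.09   -0.10   -0.06   -0.07   -0.06]
  [ -0.07   -0.01    0.93   -0.07   -0.10   -0.02   -0.10   -0.01]
  [ -0.08   -0.05   -0.05    0.91   -0.02   -0.05   -0.10   -0.06]
  [ -0.05   -0.10   -0.02   -0.03    0.96   -0.03   -0.09   -0.09]
  [ -0.08   -0.02   -0.10   -0.04   -0.10    0.98   -0.10   -0.09]
  [ -0.04   -0.08   -0.09   -0.01   -0.04   -0.06    0.90   -0.08]
  [ -0.09   -0.02   -0.07   -0.04   -0.07   -0.07   -0.02    0.99]
Leontief inverse L = M⁻¹:
  [  1.1584    0.0995    0.0512    0.0414    0.1121    0.0978    0.0689    0.1390]
  [  0.1475    1.1178    0.1210    0.1392    0.1683    0.1106    0.1511    0.1284]
  [  0.1283    0.0585    1.1167    0.1053    0.1505    0.0591    0.1662    0.0654]
  [  0.1491    0.0984    0.1063    1.1324    0.0800    0.0965    0.1700    0.1190]
  [  0.1113    0.1456    0.0710    0.0684    1.0969    0.0736    0.1503    0.1424]
  [  0.1523    0.0741    0.1575    0.0821    0.1649    1.0682    0.1743    0.1511]
  [  0.1070    0.1273    0.1493    0.0522    0.1062    0.1047    1.1710    0.1359]
  [  0.1442    0.0578    0.1095    0.0715    0.1188    0.1020    0.0746    1.0583]
Total output x = L · d:
  x_0 = 1.1584·61 + 0.0995·56 + 0.0512·63 + 0.0414·87 + 0.1121·60 + 0.0978·68 + 0.0689·94 + 0.1390·50 = 109.8632
  x_1 = 0.1475·61 + 1.1178·56 + 0.1210·63 + 0.1392·87 + 0.1683·60 + 0.1106·68 + 0.1511·94 + 0.1284·50 = 129.5660
  x_2 = 0.1283·61 + 0.0585·56 + 1.1167·63 + 0.1053·87 + 0.1505·60 + 0.0591·68 + 0.1662·94 + 0.0654·50 = 122.5542
  x_3 = 0.1491·61 + 0.0984·56 + 0.1063·63 + 1.1324·87 + 0.0800·60 + 0.0965·68 + 0.1700·94 + 0.1190·50 = 153.1175
  x_4 = 0.1113·61 + 0.1456·56 + 0.0710·63 + 0.0684·87 + 1.0969·60 + 0.0736·68 + 0.1503·94 + 0.1424·50 = 117.4404
  x_5 = 0.1523·61 + 0.0741·56 + 0.1575·63 + 0.0821·87 + 0.1649·60 + 1.0682·68 + 0.1743·94 + 0.1511·50 = 136.9629
  x_6 = 0.1070·61 + 0.1273·56 + 0.1493·63 + 0.0522·87 + 0.1062·60 + 0.1047·68 + 1.1710·94 + 0.1359·50 = 157.9640
  x_7 = 0.1442·61 + 0.0578·56 + 0.1095·63 + 0.0715·87 + 0.1188·60 + 0.1020·68 + 0.0746·94 + 1.0583·50 = 99.1414
Output multipliers (column sums of L):
  Chemicals: 2.0980
  Construction: 1.7790
  Finance: 1.8824
  Healthcare: 1.6925
  Agriculture: 1.9978
  Energy: 1.7124
  Manufacturing: 2.1265
  Textiles: 1.9394

Manufacturing (2.1265)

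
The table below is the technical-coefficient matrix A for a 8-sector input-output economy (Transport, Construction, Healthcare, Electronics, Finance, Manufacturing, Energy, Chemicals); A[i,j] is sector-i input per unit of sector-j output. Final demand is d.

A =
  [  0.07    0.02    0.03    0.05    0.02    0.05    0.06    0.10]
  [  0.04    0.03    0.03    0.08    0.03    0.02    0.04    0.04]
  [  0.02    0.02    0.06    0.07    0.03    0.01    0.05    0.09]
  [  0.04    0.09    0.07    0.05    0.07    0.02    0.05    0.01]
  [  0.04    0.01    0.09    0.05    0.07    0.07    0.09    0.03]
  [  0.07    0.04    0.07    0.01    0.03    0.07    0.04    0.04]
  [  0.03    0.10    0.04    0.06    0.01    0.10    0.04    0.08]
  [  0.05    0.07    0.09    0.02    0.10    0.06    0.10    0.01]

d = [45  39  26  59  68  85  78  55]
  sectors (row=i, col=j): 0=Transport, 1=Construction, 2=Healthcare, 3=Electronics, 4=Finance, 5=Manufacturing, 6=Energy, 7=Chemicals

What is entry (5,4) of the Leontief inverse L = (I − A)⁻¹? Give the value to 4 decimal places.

Form M = I − A:
  [  0.93   -0.02   -0.03   -0.05   -0.02   -0.05   -0.06   -0.10]
  [ -0.04    0.97   -0.03   -0.08   -0.03   -0.02   -0.04   -0.04]
  [ -0.02   -0.02    0.94   -0.07   -0.03   -0.01   -0.05   -0.09]
  [ -0.04   -0.09   -0.07    0.95   -0.07   -0.02   -0.05   -0.01]
  [ -0.04   -0.01   -0.09   -0.05    0.93   -0.07   -0.09   -0.03]
  [ -0.07   -0.04   -0.07   -0.01   -0.03    0.93   -0.04   -0.04]
  [ -0.03   -0.10   -0.04   -0.06   -0.01   -0.10    0.96   -0.08]
  [ -0.05   -0.07   -0.09   -0.02   -0.10   -0.06   -0.10    0.99]
Leontief inverse L = M⁻¹:
  [  1.1019    0.0560    0.0716    0.0809    0.0522    0.0865    0.1016    0.1342]
  [  0.0629    1.0577    0.0615    0.1061    0.0546    0.0449    0.0705    0.0649]
  [  0.0448    0.0525    1.0980    0.0992    0.0604    0.0390    0.0869    0.1179]
  [  0.0674    0.1197    0.1080    1.0864    0.0979    0.0504    0.0873    0.0445]
  [  0.0725    0.0472    0.1365    0.0869    1.1019    0.1101    0.1334    0.0711]
  [  0.0986    0.0670    0.1059    0.0395    0.0551    1.1011    0.0754    0.0749]
  [  0.0652    0.1380    0.0852    0.0959    0.0443    0.1366    1.0828    0.1152]
  [  0.0854    0.1076    0.1388    0.0634    0.1331    0.1038    0.1472    1.0565]
Total output x = L · d:
  x_0 = 1.1019·45 + 0.0560·39 + 0.0716·26 + 0.0809·59 + 0.0522·68 + 0.0865·85 + 0.1016·78 + 0.1342·55 = 84.6100
  x_1 = 0.0629·45 + 1.0577·39 + 0.0615·26 + 0.1061·59 + 0.0546·68 + 0.0449·85 + 0.0705·78 + 0.0649·55 = 68.5382
  x_2 = 0.0448·45 + 0.0525·39 + 1.0980·26 + 0.0992·59 + 0.0604·68 + 0.0390·85 + 0.0869·78 + 0.1179·55 = 59.1508
  x_3 = 0.0674·45 + 0.1197·39 + 0.1080·26 + 1.0864·59 + 0.0979·68 + 0.0504·85 + 0.0873·78 + 0.0445·55 = 94.7991
  x_4 = 0.0725·45 + 0.0472·39 + 0.1365·26 + 0.0869·59 + 1.1019·68 + 0.1101·85 + 0.1334·78 + 0.0711·55 = 112.3935
  x_5 = 0.0986·45 + 0.0670·39 + 0.1059·26 + 0.0395·59 + 0.0551·68 + 1.1011·85 + 0.0754·78 + 0.0749·55 = 119.4653
  x_6 = 0.0652·45 + 0.1380·39 + 0.0852·26 + 0.0959·59 + 0.0443·68 + 0.1366·85 + 1.0828·78 + 0.1152·55 = 121.6084
  x_7 = 0.0854·45 + 0.1076·39 + 0.1388·26 + 0.0634·59 + 0.1331·68 + 0.1038·85 + 0.1472·78 + 1.0565·55 = 102.8443

L[5,4] = 0.0551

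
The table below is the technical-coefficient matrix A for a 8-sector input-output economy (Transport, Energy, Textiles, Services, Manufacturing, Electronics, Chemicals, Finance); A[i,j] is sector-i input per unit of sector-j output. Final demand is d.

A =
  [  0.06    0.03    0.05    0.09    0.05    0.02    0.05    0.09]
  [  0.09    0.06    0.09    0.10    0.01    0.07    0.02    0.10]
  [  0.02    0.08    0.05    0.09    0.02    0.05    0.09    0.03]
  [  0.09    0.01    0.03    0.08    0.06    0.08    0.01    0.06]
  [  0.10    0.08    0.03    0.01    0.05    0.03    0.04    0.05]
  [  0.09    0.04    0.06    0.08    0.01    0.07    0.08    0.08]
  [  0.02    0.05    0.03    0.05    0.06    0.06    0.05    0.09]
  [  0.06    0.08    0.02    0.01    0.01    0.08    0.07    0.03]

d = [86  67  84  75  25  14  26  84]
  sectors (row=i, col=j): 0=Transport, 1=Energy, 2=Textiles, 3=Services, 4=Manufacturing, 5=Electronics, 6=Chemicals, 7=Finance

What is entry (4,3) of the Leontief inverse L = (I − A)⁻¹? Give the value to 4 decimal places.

Form M = I − A:
  [  0.94   -0.03   -0.05   -0.09   -0.05   -0.02   -0.05   -0.09]
  [ -0.09    0.94   -0.09   -0.10   -0.01   -0.07   -0.02   -0.10]
  [ -0.02   -0.08    0.95   -0.09   -0.02   -0.05   -0.09   -0.03]
  [ -0.09   -0.01   -0.03    0.92   -0.06   -0.08   -0.01   -0.06]
  [ -0.10   -0.08   -0.03   -0.01    0.95   -0.03   -0.04   -0.05]
  [ -0.09   -0.04   -0.06   -0.08   -0.01    0.93   -0.08   -0.08]
  [ -0.02   -0.05   -0.03   -0.05   -0.06   -0.06    0.95   -0.09]
  [ -0.06   -0.08   -0.02   -0.01   -0.01   -0.08   -0.07    0.97]
Leontief inverse L = M⁻¹:
  [  1.1106    0.0697    0.0817    0.1370    0.0773    0.0654    0.0881    0.1388]
  [  0.1532    1.1082    0.1333    0.1656    0.0405    0.1279    0.0702    0.1620]
  [  0.0704    0.1181    1.0855    0.1427    0.0467    0.0979    0.1269    0.0834]
  [  0.1424    0.0461    0.0617    1.1273    0.0859    0.1220    0.0481    0.1086]
  [  0.1465    0.1173    0.0632    0.0560    1.0729    0.0682    0.0750    0.0990]
  [  0.1473    0.0847    0.0994    0.1399    0.0409    1.1238    0.1272    0.1407]
  [  0.0695    0.0894    0.0615    0.0931    0.0830    0.1042    1.0873    0.1371]
  [  0.1029    0.1133    0.0523    0.0555    0.0304    0.1188    0.1041    1.0782]
Total output x = L · d:
  x_0 = 1.1106·86 + 0.0697·67 + 0.0817·84 + 0.1370·75 + 0.0773·25 + 0.0654·14 + 0.0881·26 + 0.1388·84 = 134.1128
  x_1 = 0.1532·86 + 1.1082·67 + 0.1333·84 + 0.1656·75 + 0.0405·25 + 0.1279·14 + 0.0702·26 + 0.1620·84 = 129.2724
  x_2 = 0.0704·86 + 0.1181·67 + 1.0855·84 + 0.1427·75 + 0.0467·25 + 0.0979·14 + 0.1269·26 + 0.0834·84 = 128.6988
  x_3 = 0.1424·86 + 0.0461·67 + 0.0617·84 + 1.1273·75 + 0.0859·25 + 0.1220·14 + 0.0481·26 + 0.1086·84 = 119.2900
  x_4 = 0.1465·86 + 0.1173·67 + 0.0632·84 + 0.0560·75 + 1.0729·25 + 0.0682·14 + 0.0750·26 + 0.0990·84 = 68.0121
  x_5 = 0.1473·86 + 0.0847·67 + 0.0994·84 + 0.1399·75 + 0.0409·25 + 1.1238·14 + 0.1272·26 + 0.1407·84 = 69.0720
  x_6 = 0.0695·86 + 0.0894·67 + 0.0615·84 + 0.0931·75 + 0.0830·25 + 0.1042·14 + 1.0873·26 + 0.1371·84 = 67.4312
  x_7 = 0.1029·86 + 0.1133·67 + 0.0523·84 + 0.0555·75 + 0.0304·25 + 0.1188·14 + 0.1041·26 + 1.0782·84 = 120.7026

L[4,3] = 0.0560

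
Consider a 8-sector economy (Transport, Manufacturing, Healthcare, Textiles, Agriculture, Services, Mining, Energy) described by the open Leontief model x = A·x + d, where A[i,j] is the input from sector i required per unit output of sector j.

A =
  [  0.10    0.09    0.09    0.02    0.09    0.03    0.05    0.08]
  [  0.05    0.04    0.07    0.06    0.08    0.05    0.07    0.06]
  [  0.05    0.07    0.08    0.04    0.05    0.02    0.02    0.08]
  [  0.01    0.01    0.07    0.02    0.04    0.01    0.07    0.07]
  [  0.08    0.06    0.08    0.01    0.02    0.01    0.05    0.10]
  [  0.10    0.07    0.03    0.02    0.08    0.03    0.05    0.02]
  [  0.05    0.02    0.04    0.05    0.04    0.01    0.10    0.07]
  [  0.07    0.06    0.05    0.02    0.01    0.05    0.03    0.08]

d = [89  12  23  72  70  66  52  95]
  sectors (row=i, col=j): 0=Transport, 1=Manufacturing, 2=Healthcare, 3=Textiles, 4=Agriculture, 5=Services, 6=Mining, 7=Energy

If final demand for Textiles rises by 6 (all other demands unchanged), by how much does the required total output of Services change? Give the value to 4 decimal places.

0.2498

Form M = I − A:
  [  0.90   -0.09   -0.09   -0.02   -0.09   -0.03   -0.05   -0.08]
  [ -0.05    0.96   -0.07   -0.06   -0.08   -0.05   -0.07   -0.06]
  [ -0.05   -0.07    0.92   -0.04   -0.05   -0.02   -0.02   -0.08]
  [ -0.01   -0.01   -0.07    0.98   -0.04   -0.01   -0.07   -0.07]
  [ -0.08   -0.06   -0.08   -0.01    0.98   -0.01   -0.05   -0.10]
  [ -0.10   -0.07   -0.03   -0.02   -0.08    0.97   -0.05   -0.02]
  [ -0.05   -0.02   -0.04   -0.05   -0.04   -0.01    0.90   -0.07]
  [ -0.07   -0.06   -0.05   -0.02   -0.01   -0.05   -0.03    0.92]
Leontief inverse L = M⁻¹:
  [  1.1645    0.1455    0.1553    0.0498    0.1391    0.0575    0.0993    0.1520]
  [  0.1021    1.0836    0.1230    0.0844    0.1192    0.0710    0.1138    0.1198]
  [  0.0948    0.1094    1.1275    0.0619    0.0846    0.0407    0.0550    0.1324]
  [  0.0409    0.0363    0.1017    1.0358    0.0611    0.0231    0.0962    0.1080]
  [  0.1272    0.1012    0.1276    0.0329    1.0559    0.0318    0.0859    0.1533]
  [  0.1486    0.1104    0.0784    0.0416    0.1184    1.0491    0.0891    0.0726]
  [  0.0896    0.0523    0.0808    0.0700    0.0692    0.0264    1.1366    0.1181]
  [  0.1137    0.0973    0.0916    0.0401    0.0445    0.0699    0.0629    1.1253]
Total output x = L · d:
  x_0 = 1.1645·89 + 0.1455·12 + 0.1553·23 + 0.0498·72 + 0.1391·70 + 0.0575·66 + 0.0993·52 + 0.1520·95 = 145.6705
  x_1 = 0.1021·89 + 1.0836·12 + 0.1230·23 + 0.0844·72 + 0.1192·70 + 0.0710·66 + 0.1138·52 + 0.1198·95 = 61.3238
  x_2 = 0.0948·89 + 0.1094·12 + 1.1275·23 + 0.0619·72 + 0.0846·70 + 0.0407·66 + 0.0550·52 + 0.1324·95 = 64.1886
  x_3 = 0.0409·89 + 0.0363·12 + 0.1017·23 + 1.0358·72 + 0.0611·70 + 0.0231·66 + 0.0962·52 + 0.1080·95 = 102.0652
  x_4 = 0.1272·89 + 0.1012·12 + 0.1276·23 + 0.0329·72 + 1.0559·70 + 0.0318·66 + 0.0859·52 + 0.1533·95 = 112.8694
  x_5 = 0.1486·89 + 0.1104·12 + 0.0784·23 + 0.0416·72 + 0.1184·70 + 1.0491·66 + 0.0891·52 + 0.0726·95 = 108.4130
  x_6 = 0.0896·89 + 0.0523·12 + 0.0808·23 + 0.0700·72 + 0.0692·70 + 0.0264·66 + 1.1366·52 + 0.1181·95 = 92.4139
  x_7 = 0.1137·89 + 0.0973·12 + 0.0916·23 + 0.0401·72 + 0.0445·70 + 0.0699·66 + 0.0629·52 + 1.1253·95 = 134.1835
Δx_5 = L[5,3] · Δd_3 = 0.0416 · 6 = 0.2498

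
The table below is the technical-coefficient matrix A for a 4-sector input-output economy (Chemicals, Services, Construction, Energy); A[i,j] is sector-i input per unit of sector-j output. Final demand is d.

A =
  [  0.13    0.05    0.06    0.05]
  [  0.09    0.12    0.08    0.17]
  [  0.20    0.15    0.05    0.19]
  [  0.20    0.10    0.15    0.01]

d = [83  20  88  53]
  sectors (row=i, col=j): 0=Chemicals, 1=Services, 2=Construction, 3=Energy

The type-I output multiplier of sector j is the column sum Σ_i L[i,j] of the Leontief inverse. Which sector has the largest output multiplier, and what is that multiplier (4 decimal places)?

Chemicals (2.0910)

Form M = I − A:
  [  0.87   -0.05   -0.06   -0.05]
  [ -0.09    0.88   -0.08   -0.17]
  [ -0.20   -0.15    0.95   -0.19]
  [ -0.20   -0.10   -0.15    0.99]
Leontief inverse L = M⁻¹:
  [  1.2044    0.0963    0.0994    0.0965]
  [  0.2166    1.2030    0.1540    0.2471]
  [  0.3515    0.2459    1.1395    0.2787]
  [  0.3185    0.1782    0.2083    1.0968]
Total output x = L · d:
  x_0 = 1.2044·83 + 0.0963·20 + 0.0994·88 + 0.0965·53 = 115.7533
  x_1 = 0.2166·83 + 1.2030·20 + 0.1540·88 + 0.2471·53 = 68.6887
  x_2 = 0.3515·83 + 0.2459·20 + 1.1395·88 + 0.2787·53 = 149.1372
  x_3 = 0.3185·83 + 0.1782·20 + 0.2083·88 + 1.0968·53 = 106.4547
Output multipliers (column sums of L):
  Chemicals: 2.0910
  Services: 1.7234
  Construction: 1.6012
  Energy: 1.7190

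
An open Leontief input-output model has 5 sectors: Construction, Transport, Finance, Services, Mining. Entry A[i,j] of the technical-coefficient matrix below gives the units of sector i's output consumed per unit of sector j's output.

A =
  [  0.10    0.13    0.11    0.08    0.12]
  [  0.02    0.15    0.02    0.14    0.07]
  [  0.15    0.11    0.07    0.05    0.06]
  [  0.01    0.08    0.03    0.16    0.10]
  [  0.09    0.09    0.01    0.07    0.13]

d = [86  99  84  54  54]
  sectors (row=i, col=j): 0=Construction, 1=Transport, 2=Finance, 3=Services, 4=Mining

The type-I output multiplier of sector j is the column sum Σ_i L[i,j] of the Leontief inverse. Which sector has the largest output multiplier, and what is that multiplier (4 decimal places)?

Form M = I − A:
  [  0.90   -0.13   -0.11   -0.08   -0.12]
  [ -0.02    0.85   -0.02   -0.14   -0.07]
  [ -0.15   -0.11    0.93   -0.05   -0.06]
  [ -0.01   -0.08   -0.03    0.84   -0.10]
  [ -0.09   -0.09   -0.01   -0.07    0.87]
Leontief inverse L = M⁻¹:
  [  1.1645    0.2365    0.1508    0.1768    0.2104]
  [  0.0499    1.2245    0.0408    0.2224    0.1338]
  [  0.2044    0.2015    1.1095    0.1304    0.1359]
  [  0.0415    0.1463    0.0497    1.2353    0.1629]
  [  0.1313    0.1652    0.0366    0.1422    1.1997]
Total output x = L · d:
  x_0 = 1.1645·86 + 0.2365·99 + 0.1508·84 + 0.1768·54 + 0.2104·54 = 157.1396
  x_1 = 0.0499·86 + 1.2245·99 + 0.0408·84 + 0.2224·54 + 0.1338·54 = 148.1773
  x_2 = 0.2044·86 + 0.2015·99 + 1.1095·84 + 0.1304·54 + 0.1359·54 = 145.1057
  x_3 = 0.0415·86 + 0.1463·99 + 0.0497·84 + 1.2353·54 + 0.1629·54 = 97.7348
  x_4 = 0.1313·86 + 0.1652·99 + 0.0366·84 + 0.1422·54 + 1.1997·54 = 103.1851
Output multipliers (column sums of L):
  Construction: 1.5917
  Transport: 1.9740
  Finance: 1.3873
  Services: 1.9072
  Mining: 1.8427

Transport (1.9740)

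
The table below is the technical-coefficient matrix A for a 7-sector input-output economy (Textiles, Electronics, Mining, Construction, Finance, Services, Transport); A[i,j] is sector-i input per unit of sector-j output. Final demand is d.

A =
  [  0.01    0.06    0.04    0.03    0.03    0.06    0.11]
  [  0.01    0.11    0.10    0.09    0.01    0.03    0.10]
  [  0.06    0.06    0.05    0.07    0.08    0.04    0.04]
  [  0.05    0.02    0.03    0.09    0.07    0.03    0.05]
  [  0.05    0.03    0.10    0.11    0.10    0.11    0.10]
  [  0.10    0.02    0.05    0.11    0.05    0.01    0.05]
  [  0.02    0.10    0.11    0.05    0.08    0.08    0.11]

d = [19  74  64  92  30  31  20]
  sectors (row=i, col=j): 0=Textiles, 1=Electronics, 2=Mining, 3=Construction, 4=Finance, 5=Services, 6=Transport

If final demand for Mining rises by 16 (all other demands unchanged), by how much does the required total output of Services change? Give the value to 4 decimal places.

Form M = I − A:
  [  0.99   -0.06   -0.04   -0.03   -0.03   -0.06   -0.11]
  [ -0.01    0.89   -0.10   -0.09   -0.01   -0.03   -0.10]
  [ -0.06   -0.06    0.95   -0.07   -0.08   -0.04   -0.04]
  [ -0.05   -0.02   -0.03    0.91   -0.07   -0.03   -0.05]
  [ -0.05   -0.03   -0.10   -0.11    0.90   -0.11   -0.10]
  [ -0.10   -0.02   -0.05   -0.11   -0.05    0.99   -0.05]
  [ -0.02   -0.10   -0.11   -0.05   -0.08   -0.08    0.89]
Leontief inverse L = M⁻¹:
  [  1.0365    0.1000    0.0874    0.0791    0.0690    0.0924    0.1607]
  [  0.0421    1.1622    0.1574    0.1526    0.0584    0.0683    0.1618]
  [  0.0903    0.1000    1.0995    0.1274    0.1248    0.0785    0.0974]
  [  0.0763    0.0517    0.0710    1.1384    0.1103    0.0638    0.0984]
  [  0.1010    0.0866    0.1727    0.1969    1.1715    0.1666    0.1820]
  [  0.1269    0.0569    0.0934    0.1606    0.0931    1.0470    0.1046]
  [  0.0640    0.1610    0.1835    0.1308    0.1434    0.1321    1.1887]
Total output x = L · d:
  x_0 = 1.0365·19 + 0.1000·74 + 0.0874·64 + 0.0791·92 + 0.0690·30 + 0.0924·31 + 0.1607·20 = 48.1135
  x_1 = 0.0421·19 + 1.1622·74 + 0.1574·64 + 0.1526·92 + 0.0584·30 + 0.0683·31 + 0.1618·20 = 118.0216
  x_2 = 0.0903·19 + 0.1000·74 + 1.0995·64 + 0.1274·92 + 0.1248·30 + 0.0785·31 + 0.0974·20 = 99.3279
  x_3 = 0.0763·19 + 0.0517·74 + 0.0710·64 + 1.1384·92 + 0.1103·30 + 0.0638·31 + 0.0984·20 = 121.8045
  x_4 = 0.1010·19 + 0.0866·74 + 0.1727·64 + 0.1969·92 + 1.1715·30 + 0.1666·31 + 0.1820·20 = 81.4475
  x_5 = 0.1269·19 + 0.0569·74 + 0.0934·64 + 0.1606·92 + 0.0931·30 + 1.0470·31 + 0.1046·20 = 64.7097
  x_6 = 0.0640·19 + 0.1610·74 + 0.1835·64 + 0.1308·92 + 0.1434·30 + 0.1321·31 + 1.1887·20 = 69.0711
Δx_5 = L[5,2] · Δd_2 = 0.0934 · 16 = 1.4946

1.4946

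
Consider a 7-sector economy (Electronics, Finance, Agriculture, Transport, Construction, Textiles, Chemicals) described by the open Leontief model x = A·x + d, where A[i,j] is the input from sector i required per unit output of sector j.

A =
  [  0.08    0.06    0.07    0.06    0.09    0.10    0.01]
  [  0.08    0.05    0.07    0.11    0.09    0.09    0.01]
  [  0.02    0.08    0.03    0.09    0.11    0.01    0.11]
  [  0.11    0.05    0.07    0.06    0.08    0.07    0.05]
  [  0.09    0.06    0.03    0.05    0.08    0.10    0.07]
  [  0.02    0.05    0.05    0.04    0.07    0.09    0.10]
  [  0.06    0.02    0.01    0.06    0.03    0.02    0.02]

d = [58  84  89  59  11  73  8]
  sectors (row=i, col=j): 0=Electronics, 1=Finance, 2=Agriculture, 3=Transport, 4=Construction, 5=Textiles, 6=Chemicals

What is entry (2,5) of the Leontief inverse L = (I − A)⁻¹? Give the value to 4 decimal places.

Form M = I − A:
  [  0.92   -0.06   -0.07   -0.06   -0.09   -0.10   -0.01]
  [ -0.08    0.95   -0.07   -0.11   -0.09   -0.09   -0.01]
  [ -0.02   -0.08    0.97   -0.09   -0.11   -0.01   -0.11]
  [ -0.11   -0.05   -0.07    0.94   -0.08   -0.07   -0.05]
  [ -0.09   -0.06   -0.03   -0.05    0.92   -0.10   -0.07]
  [ -0.02   -0.05   -0.05   -0.04   -0.07    0.91   -0.10]
  [ -0.06   -0.02   -0.01   -0.06   -0.03   -0.02    0.98]
Leontief inverse L = M⁻¹:
  [  1.1355    0.1072    0.1120    0.1150    0.1594    0.1643    0.0593]
  [  0.1418    1.1002    0.1156    0.1683    0.1640    0.1580    0.0621]
  [  0.0781    0.1193    1.0655    0.1421    0.1688    0.0648    0.1475]
  [  0.1683    0.0974    0.1123    1.1166    0.1498    0.1338    0.0966]
  [  0.1459    0.1039    0.0705    0.1034    1.1450    0.1634    0.1142]
  [  0.0655    0.0862    0.0811    0.0860    0.1232    1.1387    0.1400]
  [  0.0893    0.0411    0.0308    0.0852    0.0616    0.0504    1.0391]
Total output x = L · d:
  x_0 = 1.1355·58 + 0.1072·84 + 0.1120·89 + 0.1150·59 + 0.1594·11 + 0.1643·73 + 0.0593·8 = 105.8290
  x_1 = 0.1418·58 + 1.1002·84 + 0.1156·89 + 0.1683·59 + 0.1640·11 + 0.1580·73 + 0.0621·8 = 134.6929
  x_2 = 0.0781·58 + 0.1193·84 + 1.0655·89 + 0.1421·59 + 0.1688·11 + 0.0648·73 + 0.1475·8 = 125.5351
  x_3 = 0.1683·58 + 0.0974·84 + 0.1123·89 + 1.1166·59 + 0.1498·11 + 0.1338·73 + 0.0966·8 = 106.0019
  x_4 = 0.1459·58 + 0.1039·84 + 0.0705·89 + 0.1034·59 + 1.1450·11 + 0.1634·73 + 0.1142·8 = 55.0000
  x_5 = 0.0655·58 + 0.0862·84 + 0.0811·89 + 0.0860·59 + 0.1232·11 + 1.1387·73 + 0.1400·8 = 108.9285
  x_6 = 0.0893·58 + 0.0411·84 + 0.0308·89 + 0.0852·59 + 0.0616·11 + 0.0504·73 + 1.0391·8 = 29.0690

L[2,5] = 0.0648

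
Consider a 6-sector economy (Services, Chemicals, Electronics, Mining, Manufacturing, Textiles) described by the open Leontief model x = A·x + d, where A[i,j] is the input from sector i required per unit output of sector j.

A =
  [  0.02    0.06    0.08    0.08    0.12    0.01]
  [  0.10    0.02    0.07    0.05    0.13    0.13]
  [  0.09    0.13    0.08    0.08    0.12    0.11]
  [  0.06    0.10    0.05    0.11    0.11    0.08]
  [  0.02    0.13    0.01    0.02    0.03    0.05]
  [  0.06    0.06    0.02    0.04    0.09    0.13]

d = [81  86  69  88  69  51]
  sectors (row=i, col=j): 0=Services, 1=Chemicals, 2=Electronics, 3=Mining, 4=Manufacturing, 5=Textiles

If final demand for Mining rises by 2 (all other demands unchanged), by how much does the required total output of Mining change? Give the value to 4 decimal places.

Form M = I − A:
  [  0.98   -0.06   -0.08   -0.08   -0.12   -0.01]
  [ -0.10    0.98   -0.07   -0.05   -0.13   -0.13]
  [ -0.09   -0.13    0.92   -0.08   -0.12   -0.11]
  [ -0.06   -0.10   -0.05    0.89   -0.11   -0.08]
  [ -0.02   -0.13   -0.01   -0.02    0.97   -0.05]
  [ -0.06   -0.06   -0.02   -0.04   -0.09    0.87]
Leontief inverse L = M⁻¹:
  [  1.0577    0.1195    0.1109    0.1187    0.1801    0.0653]
  [  0.1438    1.0931    0.1076    0.0976    0.2072    0.1995]
  [  0.1515    0.2157    1.1311    0.1415    0.2224    0.2028]
  [  0.1108    0.1730    0.0915    1.1629    0.1947    0.1568]
  [  0.0499    0.1606    0.0328    0.0449    1.0766    0.0947]
  [  0.0966    0.1132    0.0487    0.0763    0.1521    1.1894]
Total output x = L · d:
  x_0 = 1.0577·81 + 0.1195·86 + 0.1109·69 + 0.1187·88 + 0.1801·69 + 0.0653·51 = 129.8097
  x_1 = 0.1438·81 + 1.0931·86 + 0.1076·69 + 0.0976·88 + 0.2072·69 + 0.1995·51 = 146.1462
  x_2 = 0.1515·81 + 0.2157·86 + 1.1311·69 + 0.1415·88 + 0.2224·69 + 0.2028·51 = 147.0049
  x_3 = 0.1108·81 + 0.1730·86 + 0.0915·69 + 1.1629·88 + 0.1947·69 + 0.1568·51 = 153.9390
  x_4 = 0.0499·81 + 0.1606·86 + 0.0328·69 + 0.0449·88 + 1.0766·69 + 0.0947·51 = 103.1785
  x_5 = 0.0966·81 + 0.1132·86 + 0.0487·69 + 0.0763·88 + 0.1521·69 + 1.1894·51 = 98.7829
Δx_3 = L[3,3] · Δd_3 = 1.1629 · 2 = 2.3259

2.3259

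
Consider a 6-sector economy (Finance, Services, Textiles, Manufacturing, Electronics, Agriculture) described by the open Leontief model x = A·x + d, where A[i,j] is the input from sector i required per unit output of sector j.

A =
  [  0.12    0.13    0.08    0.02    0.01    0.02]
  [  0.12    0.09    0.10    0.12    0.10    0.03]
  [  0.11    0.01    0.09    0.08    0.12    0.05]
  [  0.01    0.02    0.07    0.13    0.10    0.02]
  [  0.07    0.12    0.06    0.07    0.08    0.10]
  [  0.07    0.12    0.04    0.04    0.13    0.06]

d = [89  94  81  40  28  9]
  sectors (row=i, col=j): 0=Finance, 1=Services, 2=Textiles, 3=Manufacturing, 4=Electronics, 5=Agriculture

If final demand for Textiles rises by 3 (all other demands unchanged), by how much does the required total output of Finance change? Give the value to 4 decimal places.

0.4117

Form M = I − A:
  [  0.88   -0.13   -0.08   -0.02   -0.01   -0.02]
  [ -0.12    0.91   -0.10   -0.12   -0.10   -0.03]
  [ -0.11   -0.01    0.91   -0.08   -0.12   -0.05]
  [ -0.01   -0.02   -0.07    0.87   -0.10   -0.02]
  [ -0.07   -0.12   -0.06   -0.07    0.92   -0.10]
  [ -0.07   -0.12   -0.04   -0.04   -0.13    0.94]
Leontief inverse L = M⁻¹:
  [  1.1890    0.1879    0.1372    0.0733    0.0659    0.0472]
  [  0.2045    1.1687    0.1773    0.2005    0.1848    0.0750]
  [  0.1782    0.0780    1.1503    0.1399    0.1884    0.0905]
  [  0.0531    0.0626    0.1154    1.1850    0.1585    0.0513]
  [  0.1486    0.1979    0.1287    0.1427    1.1626    0.1430]
  [  0.1450    0.1965    0.1045    0.1072    0.2040    1.1027]
Total output x = L · d:
  x_0 = 1.1890·89 + 0.1879·94 + 0.1372·81 + 0.0733·40 + 0.0659·28 + 0.0472·9 = 139.7961
  x_1 = 0.2045·89 + 1.1687·94 + 0.1773·81 + 0.2005·40 + 0.1848·28 + 0.0750·9 = 156.2911
  x_2 = 0.1782·89 + 0.0780·94 + 1.1503·81 + 0.1399·40 + 0.1884·28 + 0.0905·9 = 128.0506
  x_3 = 0.0531·89 + 0.0626·94 + 0.1154·81 + 1.1850·40 + 0.1585·28 + 0.0513·9 = 72.2565
  x_4 = 0.1486·89 + 0.1979·94 + 0.1287·81 + 0.1427·40 + 1.1626·28 + 0.1430·9 = 81.8033
  x_5 = 0.1450·89 + 0.1965·94 + 0.1045·81 + 0.1072·40 + 0.2040·28 + 1.1027·9 = 59.7738
Δx_0 = L[0,2] · Δd_2 = 0.1372 · 3 = 0.4117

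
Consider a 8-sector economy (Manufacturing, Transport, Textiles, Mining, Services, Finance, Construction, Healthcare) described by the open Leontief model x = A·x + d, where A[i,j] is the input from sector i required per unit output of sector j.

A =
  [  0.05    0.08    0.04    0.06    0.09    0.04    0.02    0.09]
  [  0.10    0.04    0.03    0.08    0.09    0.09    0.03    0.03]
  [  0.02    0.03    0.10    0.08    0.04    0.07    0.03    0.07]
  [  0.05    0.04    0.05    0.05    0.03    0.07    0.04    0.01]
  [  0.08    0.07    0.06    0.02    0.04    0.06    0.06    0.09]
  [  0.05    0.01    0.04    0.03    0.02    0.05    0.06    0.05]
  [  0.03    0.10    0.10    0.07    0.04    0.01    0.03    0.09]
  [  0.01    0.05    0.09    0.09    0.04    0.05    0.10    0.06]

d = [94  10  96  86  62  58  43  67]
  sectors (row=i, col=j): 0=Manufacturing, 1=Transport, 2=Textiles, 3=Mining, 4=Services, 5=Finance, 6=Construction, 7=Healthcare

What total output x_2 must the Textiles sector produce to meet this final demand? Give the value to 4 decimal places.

148.7277

Form M = I − A:
  [  0.95   -0.08   -0.04   -0.06   -0.09   -0.04   -0.02   -0.09]
  [ -0.10    0.96   -0.03   -0.08   -0.09   -0.09   -0.03   -0.03]
  [ -0.02   -0.03    0.90   -0.08   -0.04   -0.07   -0.03   -0.07]
  [ -0.05   -0.04   -0.05    0.95   -0.03   -0.07   -0.04   -0.01]
  [ -0.08   -0.07   -0.06   -0.02    0.96   -0.06   -0.06   -0.09]
  [ -0.05   -0.01   -0.04   -0.03   -0.02    0.95   -0.06   -0.05]
  [ -0.03   -0.10   -0.10   -0.07   -0.04   -0.01    0.97   -0.09]
  [ -0.01   -0.05   -0.09   -0.09   -0.04   -0.05   -0.10    0.94]
Leontief inverse L = M⁻¹:
  [  1.0925    0.1228    0.0923    0.1105    0.1315    0.0889    0.0618    0.1398]
  [  0.1439    1.0840    0.0804    0.1272    0.1316    0.1374    0.0693    0.0823]
  [  0.0532    0.0651    1.1515    0.1267    0.0729    0.1139    0.0672    0.1137]
  [  0.0790    0.0690    0.0863    1.0843    0.0581    0.1028    0.0657    0.0451]
  [  0.1200    0.1148    0.1159    0.0742    1.0833    0.1070    0.1011    0.1437]
  [  0.0732    0.0391    0.0770    0.0637    0.0453    1.0780    0.0859    0.0846]
  [  0.0700    0.1411    0.1555    0.1249    0.0817    0.0606    1.0697    0.1376]
  [  0.0484    0.0938    0.1493    0.1437    0.0781    0.0974    0.1397    1.1101]
Total output x = L · d:
  x_0 = 1.0925·94 + 0.1228·10 + 0.0923·96 + 0.1105·86 + 0.1315·62 + 0.0889·58 + 0.0618·43 + 0.1398·67 = 147.6184
  x_1 = 0.1439·94 + 1.0840·10 + 0.0804·96 + 0.1272·86 + 0.1316·62 + 0.1374·58 + 0.0693·43 + 0.0823·67 = 67.6408
  x_2 = 0.0532·94 + 0.0651·10 + 1.1515·96 + 0.1267·86 + 0.0729·62 + 0.1139·58 + 0.0672·43 + 0.1137·67 = 148.7277
  x_3 = 0.0790·94 + 0.0690·10 + 0.0863·96 + 1.0843·86 + 0.0581·62 + 0.1028·58 + 0.0657·43 + 0.0451·67 = 125.0625
  x_4 = 0.1200·94 + 0.1148·10 + 0.1159·96 + 0.0742·86 + 1.0833·62 + 0.1070·58 + 0.1011·43 + 0.1437·67 = 117.2741
  x_5 = 0.0732·94 + 0.0391·10 + 0.0770·96 + 0.0637·86 + 0.0453·62 + 1.0780·58 + 0.0859·43 + 0.0846·67 = 94.8468
  x_6 = 0.0700·94 + 0.1411·10 + 0.1555·96 + 0.1249·86 + 0.0817·62 + 0.0606·58 + 1.0697·43 + 0.1376·67 = 97.4586
  x_7 = 0.0484·94 + 0.0938·10 + 0.1493·96 + 0.1437·86 + 0.0781·62 + 0.0974·58 + 0.1397·43 + 1.1101·67 = 123.0622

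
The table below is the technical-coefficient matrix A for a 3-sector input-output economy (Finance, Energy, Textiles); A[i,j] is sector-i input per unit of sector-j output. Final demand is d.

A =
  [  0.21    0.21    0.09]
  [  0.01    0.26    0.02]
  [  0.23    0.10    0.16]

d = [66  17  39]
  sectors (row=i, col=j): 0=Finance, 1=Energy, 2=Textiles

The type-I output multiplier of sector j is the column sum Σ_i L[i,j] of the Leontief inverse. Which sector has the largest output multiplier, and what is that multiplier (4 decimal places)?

Energy (2.0274)

Form M = I − A:
  [  0.79   -0.21   -0.09]
  [ -0.01    0.74   -0.02]
  [ -0.23   -0.10    0.84]
Leontief inverse L = M⁻¹:
  [  1.3145    0.3933    0.1502]
  [  0.0276    1.3640    0.0354]
  [  0.3632    0.2701    1.2358]
Total output x = L · d:
  x_0 = 1.3145·66 + 0.3933·17 + 0.1502·39 = 99.3041
  x_1 = 0.0276·66 + 1.3640·17 + 0.0354·39 = 26.3895
  x_2 = 0.3632·66 + 0.2701·17 + 1.2358·39 = 76.7606
Output multipliers (column sums of L):
  Finance: 1.7053
  Energy: 2.0274
  Textiles: 1.4215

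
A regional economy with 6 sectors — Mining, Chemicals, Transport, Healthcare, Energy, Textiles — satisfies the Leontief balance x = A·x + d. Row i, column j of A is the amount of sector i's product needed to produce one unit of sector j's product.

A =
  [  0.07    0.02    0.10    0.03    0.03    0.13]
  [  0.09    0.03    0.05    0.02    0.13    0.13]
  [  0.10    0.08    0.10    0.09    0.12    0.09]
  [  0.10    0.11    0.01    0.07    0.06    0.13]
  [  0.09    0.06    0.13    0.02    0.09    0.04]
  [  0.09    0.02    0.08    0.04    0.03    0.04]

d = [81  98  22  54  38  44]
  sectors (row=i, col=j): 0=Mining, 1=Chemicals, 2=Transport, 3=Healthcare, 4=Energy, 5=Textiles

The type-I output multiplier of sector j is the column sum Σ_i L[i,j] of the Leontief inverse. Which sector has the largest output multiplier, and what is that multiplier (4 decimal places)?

Form M = I − A:
  [  0.93   -0.02   -0.10   -0.03   -0.03   -0.13]
  [ -0.09    0.97   -0.05   -0.02   -0.13   -0.13]
  [ -0.10   -0.08    0.90   -0.09   -0.12   -0.09]
  [ -0.10   -0.11   -0.01    0.93   -0.06   -0.13]
  [ -0.09   -0.06   -0.13   -0.02    0.91   -0.04]
  [ -0.09   -0.02   -0.08   -0.04   -0.03    0.96]
Leontief inverse L = M⁻¹:
  [  1.1291    0.0518    0.1565    0.0623    0.0755    0.1862]
  [  0.1579    1.0653    0.1208    0.0519    0.1831    0.1916]
  [  0.1916    0.1331    1.1859    0.1358    0.1967    0.1817]
  [  0.1716    0.1460    0.0743    1.1024    0.1157    0.2041]
  [  0.1593    0.0997    0.2000    0.0561    1.1521    0.1094]
  [  0.1372    0.0473    0.1254    0.0659    0.0681    1.0902]
Total output x = L · d:
  x_0 = 1.1291·81 + 0.0518·98 + 0.1565·22 + 0.0623·54 + 0.0755·38 + 0.1862·44 = 114.3994
  x_1 = 0.1579·81 + 1.0653·98 + 0.1208·22 + 0.0519·54 + 0.1831·38 + 0.1916·44 = 138.0364
  x_2 = 0.1916·81 + 0.1331·98 + 1.1859·22 + 0.1358·54 + 0.1967·38 + 0.1817·44 = 77.4557
  x_3 = 0.1716·81 + 0.1460·98 + 0.0743·22 + 1.1024·54 + 0.1157·38 + 0.2041·44 = 102.7545
  x_4 = 0.1593·81 + 0.0997·98 + 0.2000·22 + 0.0561·54 + 1.1521·38 + 0.1094·44 = 78.6897
  x_5 = 0.1372·81 + 0.0473·98 + 0.1254·22 + 0.0659·54 + 0.0681·38 + 1.0902·44 = 72.6292
Output multipliers (column sums of L):
  Mining: 1.9468
  Chemicals: 1.5432
  Transport: 1.8628
  Healthcare: 1.4745
  Energy: 1.7911
  Textiles: 1.9632

Textiles (1.9632)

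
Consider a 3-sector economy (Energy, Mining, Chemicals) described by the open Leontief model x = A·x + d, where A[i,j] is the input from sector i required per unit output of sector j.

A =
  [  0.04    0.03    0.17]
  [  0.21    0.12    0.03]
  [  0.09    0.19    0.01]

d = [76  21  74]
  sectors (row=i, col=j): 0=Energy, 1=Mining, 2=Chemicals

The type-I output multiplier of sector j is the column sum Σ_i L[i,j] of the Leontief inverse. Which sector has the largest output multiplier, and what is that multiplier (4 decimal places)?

Energy (1.4860)

Form M = I − A:
  [  0.96   -0.03   -0.17]
  [ -0.21    0.88   -0.03]
  [ -0.09   -0.19    0.99]
Leontief inverse L = M⁻¹:
  [  1.0761    0.0771    0.1871]
  [  0.2618    1.1626    0.0802]
  [  0.1481    0.2301    1.0425]
Total output x = L · d:
  x_0 = 1.0761·76 + 0.0771·21 + 0.1871·74 = 97.2467
  x_1 = 0.2618·76 + 1.1626·21 + 0.0802·74 = 50.2486
  x_2 = 0.1481·76 + 0.2301·21 + 1.0425·74 = 93.2318
Output multipliers (column sums of L):
  Energy: 1.4860
  Mining: 1.4698
  Chemicals: 1.3098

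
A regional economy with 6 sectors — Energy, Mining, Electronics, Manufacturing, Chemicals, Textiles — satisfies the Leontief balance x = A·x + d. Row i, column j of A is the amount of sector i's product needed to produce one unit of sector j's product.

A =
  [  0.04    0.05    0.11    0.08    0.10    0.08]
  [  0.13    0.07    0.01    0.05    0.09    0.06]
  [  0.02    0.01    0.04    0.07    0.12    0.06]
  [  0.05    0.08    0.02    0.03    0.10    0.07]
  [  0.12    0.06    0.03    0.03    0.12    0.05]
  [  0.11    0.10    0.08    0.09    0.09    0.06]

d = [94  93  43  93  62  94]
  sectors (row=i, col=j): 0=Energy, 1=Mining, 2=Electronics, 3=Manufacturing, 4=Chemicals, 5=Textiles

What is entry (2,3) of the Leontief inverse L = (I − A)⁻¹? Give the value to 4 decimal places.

L[2,3] = 0.0988

Form M = I − A:
  [  0.96   -0.05   -0.11   -0.08   -0.10   -0.08]
  [ -0.13    0.93   -0.01   -0.05   -0.09   -0.06]
  [ -0.02   -0.01    0.96   -0.07   -0.12   -0.06]
  [ -0.05   -0.08   -0.02    0.97   -0.10   -0.07]
  [ -0.12   -0.06   -0.03   -0.03    0.88   -0.05]
  [ -0.11   -0.10   -0.08   -0.09   -0.09    0.94]
Leontief inverse L = M⁻¹:
  [  1.1018    0.0970    0.1462    0.1240    0.1823    0.1282]
  [  0.1895    1.1158    0.0492    0.0916    0.1636    0.1060]
  [  0.0664    0.0451    1.0652    0.0988    0.1782    0.0934]
  [  0.1054    0.1199    0.0496    1.0644    0.1630    0.1077]
  [  0.1794    0.1038    0.0684    0.0708    1.1944    0.0951]
  [  0.1820    0.1553    0.1243    0.1414    0.1839    1.1175]
Total output x = L · d:
  x_0 = 1.1018·94 + 0.0970·93 + 0.1462·43 + 0.1240·93 + 0.1823·62 + 0.1282·94 = 153.7582
  x_1 = 0.1895·94 + 1.1158·93 + 0.0492·43 + 0.0916·93 + 0.1636·62 + 0.1060·94 = 152.3258
  x_2 = 0.0664·94 + 0.0451·93 + 1.0652·43 + 0.0988·93 + 0.1782·62 + 0.0934·94 = 85.2493
  x_3 = 0.1054·94 + 0.1199·93 + 0.0496·43 + 1.0644·93 + 0.1630·62 + 0.1077·94 = 142.4079
  x_4 = 0.1794·94 + 0.1038·93 + 0.0684·43 + 0.0708·93 + 1.1944·62 + 0.0951·94 = 119.0278
  x_5 = 0.1820·94 + 0.1553·93 + 0.1243·43 + 0.1414·93 + 0.1839·62 + 1.1175·94 = 166.4842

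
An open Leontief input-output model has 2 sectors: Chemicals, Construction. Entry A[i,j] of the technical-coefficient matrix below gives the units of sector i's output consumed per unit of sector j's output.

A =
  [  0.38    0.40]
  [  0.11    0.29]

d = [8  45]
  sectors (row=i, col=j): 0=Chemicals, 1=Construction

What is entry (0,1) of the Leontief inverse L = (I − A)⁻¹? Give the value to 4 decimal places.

L[0,1] = 1.0096

Form M = I − A:
  [  0.62   -0.40]
  [ -0.11    0.71]
Leontief inverse L = M⁻¹:
  [  1.7920    1.0096]
  [  0.2776    1.5649]
Total output x = L · d:
  x_0 = 1.7920·8 + 1.0096·45 = 59.7678
  x_1 = 0.2776·8 + 1.5649·45 = 72.6401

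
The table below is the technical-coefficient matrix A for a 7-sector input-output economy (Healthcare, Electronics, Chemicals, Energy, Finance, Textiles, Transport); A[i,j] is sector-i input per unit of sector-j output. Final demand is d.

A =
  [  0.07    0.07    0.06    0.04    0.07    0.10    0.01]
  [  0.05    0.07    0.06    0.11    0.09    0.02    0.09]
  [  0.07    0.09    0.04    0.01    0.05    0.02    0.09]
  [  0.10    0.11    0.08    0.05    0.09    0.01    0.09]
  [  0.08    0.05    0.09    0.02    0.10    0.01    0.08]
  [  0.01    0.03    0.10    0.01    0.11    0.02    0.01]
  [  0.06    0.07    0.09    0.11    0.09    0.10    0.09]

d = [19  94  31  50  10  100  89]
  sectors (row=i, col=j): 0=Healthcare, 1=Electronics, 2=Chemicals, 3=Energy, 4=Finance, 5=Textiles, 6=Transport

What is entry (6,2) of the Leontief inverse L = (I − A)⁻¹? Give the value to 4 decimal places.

Form M = I − A:
  [  0.93   -0.07   -0.06   -0.04   -0.07   -0.10   -0.01]
  [ -0.05    0.93   -0.06   -0.11   -0.09   -0.02   -0.09]
  [ -0.07   -0.09    0.96   -0.01   -0.05   -0.02   -0.09]
  [ -0.10   -0.11   -0.08    0.95   -0.09   -0.01   -0.09]
  [ -0.08   -0.05   -0.09   -0.02    0.90   -0.01   -0.08]
  [ -0.01   -0.03   -0.10   -0.01   -0.11    0.98   -0.01]
  [ -0.06   -0.07   -0.09   -0.11   -0.09   -0.10    0.91]
Leontief inverse L = M⁻¹:
  [  1.1144    0.1189    0.1140    0.0724    0.1331    0.1262    0.0555]
  [  0.1133    1.1379    0.1281    0.1603    0.1685    0.0569    0.1577]
  [  0.1138    0.1380    1.0902    0.0510    0.1085    0.0524    0.1379]
  [  0.1655    0.1806    0.1503    1.1048    0.1722    0.0529    0.1595]
  [  0.1326    0.1055    0.1465    0.0600    1.1651    0.0450    0.1352]
  [  0.0444    0.0653    0.1361    0.0305    0.1520    1.0358    0.0482]
  [  0.1314    0.1485    0.1728    0.1650    0.1852    0.1426    1.1663]
Total output x = L · d:
  x_0 = 1.1144·19 + 0.1189·94 + 0.1140·31 + 0.0724·50 + 0.1331·10 + 0.1262·100 + 0.0555·89 = 58.4011
  x_1 = 0.1133·19 + 1.1379·94 + 0.1281·31 + 0.1603·50 + 0.1685·10 + 0.0569·100 + 0.1577·89 = 142.5107
  x_2 = 0.1138·19 + 0.1380·94 + 1.0902·31 + 0.0510·50 + 0.1085·10 + 0.0524·100 + 0.1379·89 = 70.0771
  x_3 = 0.1655·19 + 0.1806·94 + 0.1503·31 + 1.1048·50 + 0.1722·10 + 0.0529·100 + 0.1595·89 = 101.2373
  x_4 = 0.1326·19 + 0.1055·94 + 0.1465·31 + 0.0600·50 + 1.1651·10 + 0.0450·100 + 0.1352·89 = 48.1642
  x_5 = 0.0444·19 + 0.0653·94 + 0.1361·31 + 0.0305·50 + 0.1520·10 + 1.0358·100 + 0.0482·89 = 122.1195
  x_6 = 0.1314·19 + 0.1485·94 + 0.1728·31 + 0.1650·50 + 0.1852·10 + 0.1426·100 + 1.1663·89 = 149.9666

L[6,2] = 0.1728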